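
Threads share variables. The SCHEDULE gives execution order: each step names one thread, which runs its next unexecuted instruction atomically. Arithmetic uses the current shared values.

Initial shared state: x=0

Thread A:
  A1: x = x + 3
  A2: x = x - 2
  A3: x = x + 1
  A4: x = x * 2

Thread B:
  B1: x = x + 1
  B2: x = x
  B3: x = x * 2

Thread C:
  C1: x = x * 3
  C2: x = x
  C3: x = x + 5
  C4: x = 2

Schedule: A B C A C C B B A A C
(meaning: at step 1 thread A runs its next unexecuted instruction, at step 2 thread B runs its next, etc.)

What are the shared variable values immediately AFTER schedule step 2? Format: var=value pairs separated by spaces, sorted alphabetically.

Answer: x=4

Derivation:
Step 1: thread A executes A1 (x = x + 3). Shared: x=3. PCs: A@1 B@0 C@0
Step 2: thread B executes B1 (x = x + 1). Shared: x=4. PCs: A@1 B@1 C@0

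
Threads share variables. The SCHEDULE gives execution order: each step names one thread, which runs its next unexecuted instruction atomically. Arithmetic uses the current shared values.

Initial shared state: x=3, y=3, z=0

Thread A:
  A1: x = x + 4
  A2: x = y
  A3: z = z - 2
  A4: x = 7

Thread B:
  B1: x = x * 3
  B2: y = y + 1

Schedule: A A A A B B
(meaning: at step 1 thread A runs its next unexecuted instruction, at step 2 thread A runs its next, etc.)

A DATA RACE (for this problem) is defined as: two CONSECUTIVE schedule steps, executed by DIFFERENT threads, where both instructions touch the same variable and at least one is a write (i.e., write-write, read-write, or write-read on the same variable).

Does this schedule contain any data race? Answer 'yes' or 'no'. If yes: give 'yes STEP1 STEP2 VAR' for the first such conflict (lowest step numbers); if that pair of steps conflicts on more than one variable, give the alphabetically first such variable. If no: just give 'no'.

Steps 1,2: same thread (A). No race.
Steps 2,3: same thread (A). No race.
Steps 3,4: same thread (A). No race.
Steps 4,5: A(x = 7) vs B(x = x * 3). RACE on x (W-W).
Steps 5,6: same thread (B). No race.
First conflict at steps 4,5.

Answer: yes 4 5 x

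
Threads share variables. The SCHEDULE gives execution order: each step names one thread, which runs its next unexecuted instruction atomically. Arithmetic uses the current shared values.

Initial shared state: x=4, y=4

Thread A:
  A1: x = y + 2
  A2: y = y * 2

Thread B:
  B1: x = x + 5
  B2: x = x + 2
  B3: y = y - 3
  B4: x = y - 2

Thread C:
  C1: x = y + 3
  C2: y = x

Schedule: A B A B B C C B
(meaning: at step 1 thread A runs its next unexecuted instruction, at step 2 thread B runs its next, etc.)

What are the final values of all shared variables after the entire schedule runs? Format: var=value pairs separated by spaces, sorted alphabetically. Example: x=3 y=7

Answer: x=6 y=8

Derivation:
Step 1: thread A executes A1 (x = y + 2). Shared: x=6 y=4. PCs: A@1 B@0 C@0
Step 2: thread B executes B1 (x = x + 5). Shared: x=11 y=4. PCs: A@1 B@1 C@0
Step 3: thread A executes A2 (y = y * 2). Shared: x=11 y=8. PCs: A@2 B@1 C@0
Step 4: thread B executes B2 (x = x + 2). Shared: x=13 y=8. PCs: A@2 B@2 C@0
Step 5: thread B executes B3 (y = y - 3). Shared: x=13 y=5. PCs: A@2 B@3 C@0
Step 6: thread C executes C1 (x = y + 3). Shared: x=8 y=5. PCs: A@2 B@3 C@1
Step 7: thread C executes C2 (y = x). Shared: x=8 y=8. PCs: A@2 B@3 C@2
Step 8: thread B executes B4 (x = y - 2). Shared: x=6 y=8. PCs: A@2 B@4 C@2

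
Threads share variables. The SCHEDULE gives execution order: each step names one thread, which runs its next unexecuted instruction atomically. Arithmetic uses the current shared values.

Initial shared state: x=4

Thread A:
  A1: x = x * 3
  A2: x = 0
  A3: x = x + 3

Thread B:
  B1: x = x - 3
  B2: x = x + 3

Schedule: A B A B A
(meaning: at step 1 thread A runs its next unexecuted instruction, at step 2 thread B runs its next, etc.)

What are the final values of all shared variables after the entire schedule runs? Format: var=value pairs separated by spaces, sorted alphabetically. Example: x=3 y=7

Step 1: thread A executes A1 (x = x * 3). Shared: x=12. PCs: A@1 B@0
Step 2: thread B executes B1 (x = x - 3). Shared: x=9. PCs: A@1 B@1
Step 3: thread A executes A2 (x = 0). Shared: x=0. PCs: A@2 B@1
Step 4: thread B executes B2 (x = x + 3). Shared: x=3. PCs: A@2 B@2
Step 5: thread A executes A3 (x = x + 3). Shared: x=6. PCs: A@3 B@2

Answer: x=6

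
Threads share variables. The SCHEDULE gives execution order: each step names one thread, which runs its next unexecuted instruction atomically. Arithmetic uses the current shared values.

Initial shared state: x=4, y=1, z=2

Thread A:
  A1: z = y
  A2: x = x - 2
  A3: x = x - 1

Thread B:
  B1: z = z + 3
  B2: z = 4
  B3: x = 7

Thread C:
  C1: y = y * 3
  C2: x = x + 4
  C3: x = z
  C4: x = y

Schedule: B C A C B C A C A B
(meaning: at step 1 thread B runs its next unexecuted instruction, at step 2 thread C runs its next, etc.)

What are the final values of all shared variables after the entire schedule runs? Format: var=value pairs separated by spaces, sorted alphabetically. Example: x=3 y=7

Step 1: thread B executes B1 (z = z + 3). Shared: x=4 y=1 z=5. PCs: A@0 B@1 C@0
Step 2: thread C executes C1 (y = y * 3). Shared: x=4 y=3 z=5. PCs: A@0 B@1 C@1
Step 3: thread A executes A1 (z = y). Shared: x=4 y=3 z=3. PCs: A@1 B@1 C@1
Step 4: thread C executes C2 (x = x + 4). Shared: x=8 y=3 z=3. PCs: A@1 B@1 C@2
Step 5: thread B executes B2 (z = 4). Shared: x=8 y=3 z=4. PCs: A@1 B@2 C@2
Step 6: thread C executes C3 (x = z). Shared: x=4 y=3 z=4. PCs: A@1 B@2 C@3
Step 7: thread A executes A2 (x = x - 2). Shared: x=2 y=3 z=4. PCs: A@2 B@2 C@3
Step 8: thread C executes C4 (x = y). Shared: x=3 y=3 z=4. PCs: A@2 B@2 C@4
Step 9: thread A executes A3 (x = x - 1). Shared: x=2 y=3 z=4. PCs: A@3 B@2 C@4
Step 10: thread B executes B3 (x = 7). Shared: x=7 y=3 z=4. PCs: A@3 B@3 C@4

Answer: x=7 y=3 z=4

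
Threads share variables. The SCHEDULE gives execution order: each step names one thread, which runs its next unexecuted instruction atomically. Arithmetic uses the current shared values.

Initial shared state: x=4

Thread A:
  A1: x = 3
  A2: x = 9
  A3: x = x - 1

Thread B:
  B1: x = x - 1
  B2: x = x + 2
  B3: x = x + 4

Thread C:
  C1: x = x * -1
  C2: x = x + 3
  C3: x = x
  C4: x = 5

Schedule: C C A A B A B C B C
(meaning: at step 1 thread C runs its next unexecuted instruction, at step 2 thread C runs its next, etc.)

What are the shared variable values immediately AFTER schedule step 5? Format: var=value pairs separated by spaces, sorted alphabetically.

Step 1: thread C executes C1 (x = x * -1). Shared: x=-4. PCs: A@0 B@0 C@1
Step 2: thread C executes C2 (x = x + 3). Shared: x=-1. PCs: A@0 B@0 C@2
Step 3: thread A executes A1 (x = 3). Shared: x=3. PCs: A@1 B@0 C@2
Step 4: thread A executes A2 (x = 9). Shared: x=9. PCs: A@2 B@0 C@2
Step 5: thread B executes B1 (x = x - 1). Shared: x=8. PCs: A@2 B@1 C@2

Answer: x=8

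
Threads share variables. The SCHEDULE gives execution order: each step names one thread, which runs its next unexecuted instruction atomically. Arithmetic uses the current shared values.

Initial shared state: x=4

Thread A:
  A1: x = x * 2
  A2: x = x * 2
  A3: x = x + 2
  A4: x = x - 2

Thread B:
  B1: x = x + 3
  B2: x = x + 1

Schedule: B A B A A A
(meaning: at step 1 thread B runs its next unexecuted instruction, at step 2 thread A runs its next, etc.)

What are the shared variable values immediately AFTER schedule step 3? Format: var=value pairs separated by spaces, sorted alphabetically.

Answer: x=15

Derivation:
Step 1: thread B executes B1 (x = x + 3). Shared: x=7. PCs: A@0 B@1
Step 2: thread A executes A1 (x = x * 2). Shared: x=14. PCs: A@1 B@1
Step 3: thread B executes B2 (x = x + 1). Shared: x=15. PCs: A@1 B@2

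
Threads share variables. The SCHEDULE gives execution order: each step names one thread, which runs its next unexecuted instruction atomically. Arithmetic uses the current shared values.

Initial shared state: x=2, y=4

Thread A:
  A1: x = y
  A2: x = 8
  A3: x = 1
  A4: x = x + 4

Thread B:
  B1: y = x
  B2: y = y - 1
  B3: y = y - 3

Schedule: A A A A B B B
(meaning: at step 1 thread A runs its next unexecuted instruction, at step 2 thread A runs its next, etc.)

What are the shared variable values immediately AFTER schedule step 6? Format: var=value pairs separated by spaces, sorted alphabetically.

Step 1: thread A executes A1 (x = y). Shared: x=4 y=4. PCs: A@1 B@0
Step 2: thread A executes A2 (x = 8). Shared: x=8 y=4. PCs: A@2 B@0
Step 3: thread A executes A3 (x = 1). Shared: x=1 y=4. PCs: A@3 B@0
Step 4: thread A executes A4 (x = x + 4). Shared: x=5 y=4. PCs: A@4 B@0
Step 5: thread B executes B1 (y = x). Shared: x=5 y=5. PCs: A@4 B@1
Step 6: thread B executes B2 (y = y - 1). Shared: x=5 y=4. PCs: A@4 B@2

Answer: x=5 y=4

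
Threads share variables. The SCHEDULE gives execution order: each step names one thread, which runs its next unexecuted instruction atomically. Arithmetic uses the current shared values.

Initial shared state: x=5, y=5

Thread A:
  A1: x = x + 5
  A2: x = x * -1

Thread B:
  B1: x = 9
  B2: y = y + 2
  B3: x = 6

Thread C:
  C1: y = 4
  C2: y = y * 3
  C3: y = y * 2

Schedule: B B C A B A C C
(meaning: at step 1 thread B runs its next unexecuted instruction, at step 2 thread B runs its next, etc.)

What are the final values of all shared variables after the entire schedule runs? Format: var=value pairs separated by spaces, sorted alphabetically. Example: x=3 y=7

Answer: x=-6 y=24

Derivation:
Step 1: thread B executes B1 (x = 9). Shared: x=9 y=5. PCs: A@0 B@1 C@0
Step 2: thread B executes B2 (y = y + 2). Shared: x=9 y=7. PCs: A@0 B@2 C@0
Step 3: thread C executes C1 (y = 4). Shared: x=9 y=4. PCs: A@0 B@2 C@1
Step 4: thread A executes A1 (x = x + 5). Shared: x=14 y=4. PCs: A@1 B@2 C@1
Step 5: thread B executes B3 (x = 6). Shared: x=6 y=4. PCs: A@1 B@3 C@1
Step 6: thread A executes A2 (x = x * -1). Shared: x=-6 y=4. PCs: A@2 B@3 C@1
Step 7: thread C executes C2 (y = y * 3). Shared: x=-6 y=12. PCs: A@2 B@3 C@2
Step 8: thread C executes C3 (y = y * 2). Shared: x=-6 y=24. PCs: A@2 B@3 C@3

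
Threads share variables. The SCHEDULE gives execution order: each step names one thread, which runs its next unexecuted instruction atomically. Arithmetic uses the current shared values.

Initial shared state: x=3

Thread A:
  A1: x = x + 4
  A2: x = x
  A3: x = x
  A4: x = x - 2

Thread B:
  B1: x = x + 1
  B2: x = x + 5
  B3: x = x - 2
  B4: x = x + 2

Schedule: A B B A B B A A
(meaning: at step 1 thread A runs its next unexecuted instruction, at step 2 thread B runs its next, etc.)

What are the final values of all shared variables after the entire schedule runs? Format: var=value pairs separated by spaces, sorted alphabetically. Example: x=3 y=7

Answer: x=11

Derivation:
Step 1: thread A executes A1 (x = x + 4). Shared: x=7. PCs: A@1 B@0
Step 2: thread B executes B1 (x = x + 1). Shared: x=8. PCs: A@1 B@1
Step 3: thread B executes B2 (x = x + 5). Shared: x=13. PCs: A@1 B@2
Step 4: thread A executes A2 (x = x). Shared: x=13. PCs: A@2 B@2
Step 5: thread B executes B3 (x = x - 2). Shared: x=11. PCs: A@2 B@3
Step 6: thread B executes B4 (x = x + 2). Shared: x=13. PCs: A@2 B@4
Step 7: thread A executes A3 (x = x). Shared: x=13. PCs: A@3 B@4
Step 8: thread A executes A4 (x = x - 2). Shared: x=11. PCs: A@4 B@4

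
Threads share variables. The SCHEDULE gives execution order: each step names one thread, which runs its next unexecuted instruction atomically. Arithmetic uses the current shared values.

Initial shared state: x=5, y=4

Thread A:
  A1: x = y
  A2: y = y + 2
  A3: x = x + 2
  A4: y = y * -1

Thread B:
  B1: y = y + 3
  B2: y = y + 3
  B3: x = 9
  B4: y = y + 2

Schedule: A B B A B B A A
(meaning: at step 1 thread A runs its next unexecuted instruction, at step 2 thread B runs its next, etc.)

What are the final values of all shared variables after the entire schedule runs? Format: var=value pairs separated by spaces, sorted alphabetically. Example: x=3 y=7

Step 1: thread A executes A1 (x = y). Shared: x=4 y=4. PCs: A@1 B@0
Step 2: thread B executes B1 (y = y + 3). Shared: x=4 y=7. PCs: A@1 B@1
Step 3: thread B executes B2 (y = y + 3). Shared: x=4 y=10. PCs: A@1 B@2
Step 4: thread A executes A2 (y = y + 2). Shared: x=4 y=12. PCs: A@2 B@2
Step 5: thread B executes B3 (x = 9). Shared: x=9 y=12. PCs: A@2 B@3
Step 6: thread B executes B4 (y = y + 2). Shared: x=9 y=14. PCs: A@2 B@4
Step 7: thread A executes A3 (x = x + 2). Shared: x=11 y=14. PCs: A@3 B@4
Step 8: thread A executes A4 (y = y * -1). Shared: x=11 y=-14. PCs: A@4 B@4

Answer: x=11 y=-14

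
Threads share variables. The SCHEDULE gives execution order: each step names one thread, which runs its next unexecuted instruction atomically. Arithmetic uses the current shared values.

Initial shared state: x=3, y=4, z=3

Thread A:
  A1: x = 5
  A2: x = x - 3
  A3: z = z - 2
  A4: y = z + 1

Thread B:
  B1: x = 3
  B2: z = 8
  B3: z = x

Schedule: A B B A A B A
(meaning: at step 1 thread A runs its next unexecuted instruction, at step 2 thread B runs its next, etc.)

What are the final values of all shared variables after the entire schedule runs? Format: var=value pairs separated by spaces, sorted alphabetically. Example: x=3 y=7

Step 1: thread A executes A1 (x = 5). Shared: x=5 y=4 z=3. PCs: A@1 B@0
Step 2: thread B executes B1 (x = 3). Shared: x=3 y=4 z=3. PCs: A@1 B@1
Step 3: thread B executes B2 (z = 8). Shared: x=3 y=4 z=8. PCs: A@1 B@2
Step 4: thread A executes A2 (x = x - 3). Shared: x=0 y=4 z=8. PCs: A@2 B@2
Step 5: thread A executes A3 (z = z - 2). Shared: x=0 y=4 z=6. PCs: A@3 B@2
Step 6: thread B executes B3 (z = x). Shared: x=0 y=4 z=0. PCs: A@3 B@3
Step 7: thread A executes A4 (y = z + 1). Shared: x=0 y=1 z=0. PCs: A@4 B@3

Answer: x=0 y=1 z=0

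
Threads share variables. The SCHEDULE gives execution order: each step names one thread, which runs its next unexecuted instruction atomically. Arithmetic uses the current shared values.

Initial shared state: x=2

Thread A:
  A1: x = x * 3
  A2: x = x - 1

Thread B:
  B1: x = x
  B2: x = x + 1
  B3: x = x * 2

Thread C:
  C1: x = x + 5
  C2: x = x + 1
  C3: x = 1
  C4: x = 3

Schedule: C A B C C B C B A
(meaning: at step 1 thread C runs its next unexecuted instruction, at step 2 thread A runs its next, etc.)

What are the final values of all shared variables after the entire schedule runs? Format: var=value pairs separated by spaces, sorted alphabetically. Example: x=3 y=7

Step 1: thread C executes C1 (x = x + 5). Shared: x=7. PCs: A@0 B@0 C@1
Step 2: thread A executes A1 (x = x * 3). Shared: x=21. PCs: A@1 B@0 C@1
Step 3: thread B executes B1 (x = x). Shared: x=21. PCs: A@1 B@1 C@1
Step 4: thread C executes C2 (x = x + 1). Shared: x=22. PCs: A@1 B@1 C@2
Step 5: thread C executes C3 (x = 1). Shared: x=1. PCs: A@1 B@1 C@3
Step 6: thread B executes B2 (x = x + 1). Shared: x=2. PCs: A@1 B@2 C@3
Step 7: thread C executes C4 (x = 3). Shared: x=3. PCs: A@1 B@2 C@4
Step 8: thread B executes B3 (x = x * 2). Shared: x=6. PCs: A@1 B@3 C@4
Step 9: thread A executes A2 (x = x - 1). Shared: x=5. PCs: A@2 B@3 C@4

Answer: x=5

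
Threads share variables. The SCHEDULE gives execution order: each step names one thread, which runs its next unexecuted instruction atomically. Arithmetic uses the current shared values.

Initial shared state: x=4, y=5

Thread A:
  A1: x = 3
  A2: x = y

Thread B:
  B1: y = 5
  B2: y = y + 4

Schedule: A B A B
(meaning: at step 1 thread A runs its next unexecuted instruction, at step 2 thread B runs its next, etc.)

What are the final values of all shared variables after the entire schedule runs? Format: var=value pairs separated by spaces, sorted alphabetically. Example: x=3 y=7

Step 1: thread A executes A1 (x = 3). Shared: x=3 y=5. PCs: A@1 B@0
Step 2: thread B executes B1 (y = 5). Shared: x=3 y=5. PCs: A@1 B@1
Step 3: thread A executes A2 (x = y). Shared: x=5 y=5. PCs: A@2 B@1
Step 4: thread B executes B2 (y = y + 4). Shared: x=5 y=9. PCs: A@2 B@2

Answer: x=5 y=9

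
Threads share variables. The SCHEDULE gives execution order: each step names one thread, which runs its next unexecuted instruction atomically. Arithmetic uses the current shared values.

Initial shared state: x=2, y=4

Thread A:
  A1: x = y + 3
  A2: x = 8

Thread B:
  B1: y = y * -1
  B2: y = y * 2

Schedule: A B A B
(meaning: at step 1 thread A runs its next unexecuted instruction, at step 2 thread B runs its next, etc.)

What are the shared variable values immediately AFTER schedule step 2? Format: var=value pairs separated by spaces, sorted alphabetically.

Step 1: thread A executes A1 (x = y + 3). Shared: x=7 y=4. PCs: A@1 B@0
Step 2: thread B executes B1 (y = y * -1). Shared: x=7 y=-4. PCs: A@1 B@1

Answer: x=7 y=-4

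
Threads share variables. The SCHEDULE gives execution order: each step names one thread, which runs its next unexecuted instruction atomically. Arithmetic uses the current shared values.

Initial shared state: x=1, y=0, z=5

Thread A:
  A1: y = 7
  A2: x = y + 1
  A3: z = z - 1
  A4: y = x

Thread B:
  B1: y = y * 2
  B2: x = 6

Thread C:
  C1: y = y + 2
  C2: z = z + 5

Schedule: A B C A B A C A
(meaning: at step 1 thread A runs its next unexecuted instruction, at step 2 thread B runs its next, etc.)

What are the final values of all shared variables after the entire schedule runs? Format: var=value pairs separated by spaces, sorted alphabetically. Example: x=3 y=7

Step 1: thread A executes A1 (y = 7). Shared: x=1 y=7 z=5. PCs: A@1 B@0 C@0
Step 2: thread B executes B1 (y = y * 2). Shared: x=1 y=14 z=5. PCs: A@1 B@1 C@0
Step 3: thread C executes C1 (y = y + 2). Shared: x=1 y=16 z=5. PCs: A@1 B@1 C@1
Step 4: thread A executes A2 (x = y + 1). Shared: x=17 y=16 z=5. PCs: A@2 B@1 C@1
Step 5: thread B executes B2 (x = 6). Shared: x=6 y=16 z=5. PCs: A@2 B@2 C@1
Step 6: thread A executes A3 (z = z - 1). Shared: x=6 y=16 z=4. PCs: A@3 B@2 C@1
Step 7: thread C executes C2 (z = z + 5). Shared: x=6 y=16 z=9. PCs: A@3 B@2 C@2
Step 8: thread A executes A4 (y = x). Shared: x=6 y=6 z=9. PCs: A@4 B@2 C@2

Answer: x=6 y=6 z=9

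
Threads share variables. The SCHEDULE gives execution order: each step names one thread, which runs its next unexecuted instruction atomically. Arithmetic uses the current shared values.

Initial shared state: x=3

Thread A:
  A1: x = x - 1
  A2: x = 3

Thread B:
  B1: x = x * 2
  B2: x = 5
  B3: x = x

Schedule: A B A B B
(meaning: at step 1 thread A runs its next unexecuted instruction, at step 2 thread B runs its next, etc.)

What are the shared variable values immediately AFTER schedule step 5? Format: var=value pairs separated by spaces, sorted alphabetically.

Step 1: thread A executes A1 (x = x - 1). Shared: x=2. PCs: A@1 B@0
Step 2: thread B executes B1 (x = x * 2). Shared: x=4. PCs: A@1 B@1
Step 3: thread A executes A2 (x = 3). Shared: x=3. PCs: A@2 B@1
Step 4: thread B executes B2 (x = 5). Shared: x=5. PCs: A@2 B@2
Step 5: thread B executes B3 (x = x). Shared: x=5. PCs: A@2 B@3

Answer: x=5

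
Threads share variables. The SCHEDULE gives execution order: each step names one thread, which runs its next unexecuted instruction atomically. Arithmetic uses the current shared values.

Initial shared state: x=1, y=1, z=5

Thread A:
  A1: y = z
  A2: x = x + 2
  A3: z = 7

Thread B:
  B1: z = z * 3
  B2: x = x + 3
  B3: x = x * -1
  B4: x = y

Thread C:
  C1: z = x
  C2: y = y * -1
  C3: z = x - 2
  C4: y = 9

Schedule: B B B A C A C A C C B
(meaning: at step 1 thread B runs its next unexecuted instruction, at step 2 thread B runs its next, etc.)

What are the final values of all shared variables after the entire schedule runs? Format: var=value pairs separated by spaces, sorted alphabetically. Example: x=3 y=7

Answer: x=9 y=9 z=-4

Derivation:
Step 1: thread B executes B1 (z = z * 3). Shared: x=1 y=1 z=15. PCs: A@0 B@1 C@0
Step 2: thread B executes B2 (x = x + 3). Shared: x=4 y=1 z=15. PCs: A@0 B@2 C@0
Step 3: thread B executes B3 (x = x * -1). Shared: x=-4 y=1 z=15. PCs: A@0 B@3 C@0
Step 4: thread A executes A1 (y = z). Shared: x=-4 y=15 z=15. PCs: A@1 B@3 C@0
Step 5: thread C executes C1 (z = x). Shared: x=-4 y=15 z=-4. PCs: A@1 B@3 C@1
Step 6: thread A executes A2 (x = x + 2). Shared: x=-2 y=15 z=-4. PCs: A@2 B@3 C@1
Step 7: thread C executes C2 (y = y * -1). Shared: x=-2 y=-15 z=-4. PCs: A@2 B@3 C@2
Step 8: thread A executes A3 (z = 7). Shared: x=-2 y=-15 z=7. PCs: A@3 B@3 C@2
Step 9: thread C executes C3 (z = x - 2). Shared: x=-2 y=-15 z=-4. PCs: A@3 B@3 C@3
Step 10: thread C executes C4 (y = 9). Shared: x=-2 y=9 z=-4. PCs: A@3 B@3 C@4
Step 11: thread B executes B4 (x = y). Shared: x=9 y=9 z=-4. PCs: A@3 B@4 C@4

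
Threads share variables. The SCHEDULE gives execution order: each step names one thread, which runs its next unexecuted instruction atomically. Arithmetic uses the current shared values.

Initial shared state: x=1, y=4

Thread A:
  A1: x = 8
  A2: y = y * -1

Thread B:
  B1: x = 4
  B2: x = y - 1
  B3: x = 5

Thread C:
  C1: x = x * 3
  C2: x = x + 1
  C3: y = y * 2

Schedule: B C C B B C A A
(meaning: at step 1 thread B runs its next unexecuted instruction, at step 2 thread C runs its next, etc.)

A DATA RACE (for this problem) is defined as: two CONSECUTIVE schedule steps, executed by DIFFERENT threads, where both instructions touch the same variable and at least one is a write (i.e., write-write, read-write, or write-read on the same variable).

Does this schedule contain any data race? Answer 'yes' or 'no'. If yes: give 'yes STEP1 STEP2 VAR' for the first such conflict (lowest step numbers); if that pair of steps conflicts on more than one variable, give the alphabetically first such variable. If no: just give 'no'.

Steps 1,2: B(x = 4) vs C(x = x * 3). RACE on x (W-W).
Steps 2,3: same thread (C). No race.
Steps 3,4: C(x = x + 1) vs B(x = y - 1). RACE on x (W-W).
Steps 4,5: same thread (B). No race.
Steps 5,6: B(r=-,w=x) vs C(r=y,w=y). No conflict.
Steps 6,7: C(r=y,w=y) vs A(r=-,w=x). No conflict.
Steps 7,8: same thread (A). No race.
First conflict at steps 1,2.

Answer: yes 1 2 x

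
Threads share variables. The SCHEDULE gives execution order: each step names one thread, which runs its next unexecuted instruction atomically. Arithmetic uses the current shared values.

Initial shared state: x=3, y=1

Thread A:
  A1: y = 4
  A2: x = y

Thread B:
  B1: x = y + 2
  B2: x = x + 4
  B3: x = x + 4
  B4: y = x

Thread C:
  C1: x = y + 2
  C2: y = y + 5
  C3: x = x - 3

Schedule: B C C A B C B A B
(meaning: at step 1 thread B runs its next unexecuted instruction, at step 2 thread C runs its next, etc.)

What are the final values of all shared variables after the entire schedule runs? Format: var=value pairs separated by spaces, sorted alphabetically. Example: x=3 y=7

Answer: x=4 y=4

Derivation:
Step 1: thread B executes B1 (x = y + 2). Shared: x=3 y=1. PCs: A@0 B@1 C@0
Step 2: thread C executes C1 (x = y + 2). Shared: x=3 y=1. PCs: A@0 B@1 C@1
Step 3: thread C executes C2 (y = y + 5). Shared: x=3 y=6. PCs: A@0 B@1 C@2
Step 4: thread A executes A1 (y = 4). Shared: x=3 y=4. PCs: A@1 B@1 C@2
Step 5: thread B executes B2 (x = x + 4). Shared: x=7 y=4. PCs: A@1 B@2 C@2
Step 6: thread C executes C3 (x = x - 3). Shared: x=4 y=4. PCs: A@1 B@2 C@3
Step 7: thread B executes B3 (x = x + 4). Shared: x=8 y=4. PCs: A@1 B@3 C@3
Step 8: thread A executes A2 (x = y). Shared: x=4 y=4. PCs: A@2 B@3 C@3
Step 9: thread B executes B4 (y = x). Shared: x=4 y=4. PCs: A@2 B@4 C@3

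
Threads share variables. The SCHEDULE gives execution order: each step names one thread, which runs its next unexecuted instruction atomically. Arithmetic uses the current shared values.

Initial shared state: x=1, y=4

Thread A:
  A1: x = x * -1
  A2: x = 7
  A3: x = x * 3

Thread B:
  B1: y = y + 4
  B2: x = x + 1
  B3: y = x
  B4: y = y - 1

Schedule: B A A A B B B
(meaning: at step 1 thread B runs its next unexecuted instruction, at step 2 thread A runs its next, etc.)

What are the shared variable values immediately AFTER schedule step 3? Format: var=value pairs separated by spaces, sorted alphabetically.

Step 1: thread B executes B1 (y = y + 4). Shared: x=1 y=8. PCs: A@0 B@1
Step 2: thread A executes A1 (x = x * -1). Shared: x=-1 y=8. PCs: A@1 B@1
Step 3: thread A executes A2 (x = 7). Shared: x=7 y=8. PCs: A@2 B@1

Answer: x=7 y=8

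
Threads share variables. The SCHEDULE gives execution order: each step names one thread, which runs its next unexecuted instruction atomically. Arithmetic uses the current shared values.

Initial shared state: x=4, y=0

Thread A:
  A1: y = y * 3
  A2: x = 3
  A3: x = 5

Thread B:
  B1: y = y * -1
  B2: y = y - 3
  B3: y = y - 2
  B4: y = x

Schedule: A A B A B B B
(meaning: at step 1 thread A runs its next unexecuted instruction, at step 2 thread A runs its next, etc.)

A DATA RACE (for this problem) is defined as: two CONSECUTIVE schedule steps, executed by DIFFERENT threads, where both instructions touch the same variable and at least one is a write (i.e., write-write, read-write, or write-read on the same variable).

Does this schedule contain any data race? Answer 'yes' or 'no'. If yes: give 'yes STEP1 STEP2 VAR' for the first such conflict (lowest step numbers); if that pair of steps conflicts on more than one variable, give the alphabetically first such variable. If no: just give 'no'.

Answer: no

Derivation:
Steps 1,2: same thread (A). No race.
Steps 2,3: A(r=-,w=x) vs B(r=y,w=y). No conflict.
Steps 3,4: B(r=y,w=y) vs A(r=-,w=x). No conflict.
Steps 4,5: A(r=-,w=x) vs B(r=y,w=y). No conflict.
Steps 5,6: same thread (B). No race.
Steps 6,7: same thread (B). No race.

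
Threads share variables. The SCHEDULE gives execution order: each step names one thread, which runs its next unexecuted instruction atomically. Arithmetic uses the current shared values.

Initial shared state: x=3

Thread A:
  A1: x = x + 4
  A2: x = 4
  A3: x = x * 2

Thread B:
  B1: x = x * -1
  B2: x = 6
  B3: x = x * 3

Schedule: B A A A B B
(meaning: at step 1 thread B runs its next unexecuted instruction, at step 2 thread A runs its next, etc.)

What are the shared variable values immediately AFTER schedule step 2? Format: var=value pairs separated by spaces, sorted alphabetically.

Step 1: thread B executes B1 (x = x * -1). Shared: x=-3. PCs: A@0 B@1
Step 2: thread A executes A1 (x = x + 4). Shared: x=1. PCs: A@1 B@1

Answer: x=1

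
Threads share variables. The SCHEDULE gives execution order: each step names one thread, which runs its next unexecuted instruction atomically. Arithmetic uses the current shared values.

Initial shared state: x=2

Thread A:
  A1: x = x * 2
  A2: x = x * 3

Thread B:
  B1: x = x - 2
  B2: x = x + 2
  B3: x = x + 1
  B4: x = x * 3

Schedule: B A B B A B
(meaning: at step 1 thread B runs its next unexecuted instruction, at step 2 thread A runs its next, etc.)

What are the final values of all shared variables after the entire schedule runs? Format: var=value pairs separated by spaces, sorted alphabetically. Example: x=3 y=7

Step 1: thread B executes B1 (x = x - 2). Shared: x=0. PCs: A@0 B@1
Step 2: thread A executes A1 (x = x * 2). Shared: x=0. PCs: A@1 B@1
Step 3: thread B executes B2 (x = x + 2). Shared: x=2. PCs: A@1 B@2
Step 4: thread B executes B3 (x = x + 1). Shared: x=3. PCs: A@1 B@3
Step 5: thread A executes A2 (x = x * 3). Shared: x=9. PCs: A@2 B@3
Step 6: thread B executes B4 (x = x * 3). Shared: x=27. PCs: A@2 B@4

Answer: x=27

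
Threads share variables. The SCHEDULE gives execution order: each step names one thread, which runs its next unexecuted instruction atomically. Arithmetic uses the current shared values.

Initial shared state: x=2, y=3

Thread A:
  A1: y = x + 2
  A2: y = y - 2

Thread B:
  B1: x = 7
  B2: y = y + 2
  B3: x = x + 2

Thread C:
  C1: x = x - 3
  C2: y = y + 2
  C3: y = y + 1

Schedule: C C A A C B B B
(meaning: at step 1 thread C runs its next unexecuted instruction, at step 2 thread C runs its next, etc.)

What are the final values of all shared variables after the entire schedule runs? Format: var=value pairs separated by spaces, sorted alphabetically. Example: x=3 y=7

Step 1: thread C executes C1 (x = x - 3). Shared: x=-1 y=3. PCs: A@0 B@0 C@1
Step 2: thread C executes C2 (y = y + 2). Shared: x=-1 y=5. PCs: A@0 B@0 C@2
Step 3: thread A executes A1 (y = x + 2). Shared: x=-1 y=1. PCs: A@1 B@0 C@2
Step 4: thread A executes A2 (y = y - 2). Shared: x=-1 y=-1. PCs: A@2 B@0 C@2
Step 5: thread C executes C3 (y = y + 1). Shared: x=-1 y=0. PCs: A@2 B@0 C@3
Step 6: thread B executes B1 (x = 7). Shared: x=7 y=0. PCs: A@2 B@1 C@3
Step 7: thread B executes B2 (y = y + 2). Shared: x=7 y=2. PCs: A@2 B@2 C@3
Step 8: thread B executes B3 (x = x + 2). Shared: x=9 y=2. PCs: A@2 B@3 C@3

Answer: x=9 y=2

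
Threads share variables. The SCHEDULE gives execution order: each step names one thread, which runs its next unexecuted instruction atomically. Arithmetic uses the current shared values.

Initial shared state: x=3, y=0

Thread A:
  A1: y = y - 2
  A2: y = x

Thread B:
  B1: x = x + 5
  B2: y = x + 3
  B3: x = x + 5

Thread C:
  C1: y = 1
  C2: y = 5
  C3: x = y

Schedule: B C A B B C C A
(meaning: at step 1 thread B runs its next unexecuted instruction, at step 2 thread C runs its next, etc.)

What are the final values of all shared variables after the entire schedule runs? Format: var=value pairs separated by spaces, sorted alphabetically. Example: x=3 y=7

Step 1: thread B executes B1 (x = x + 5). Shared: x=8 y=0. PCs: A@0 B@1 C@0
Step 2: thread C executes C1 (y = 1). Shared: x=8 y=1. PCs: A@0 B@1 C@1
Step 3: thread A executes A1 (y = y - 2). Shared: x=8 y=-1. PCs: A@1 B@1 C@1
Step 4: thread B executes B2 (y = x + 3). Shared: x=8 y=11. PCs: A@1 B@2 C@1
Step 5: thread B executes B3 (x = x + 5). Shared: x=13 y=11. PCs: A@1 B@3 C@1
Step 6: thread C executes C2 (y = 5). Shared: x=13 y=5. PCs: A@1 B@3 C@2
Step 7: thread C executes C3 (x = y). Shared: x=5 y=5. PCs: A@1 B@3 C@3
Step 8: thread A executes A2 (y = x). Shared: x=5 y=5. PCs: A@2 B@3 C@3

Answer: x=5 y=5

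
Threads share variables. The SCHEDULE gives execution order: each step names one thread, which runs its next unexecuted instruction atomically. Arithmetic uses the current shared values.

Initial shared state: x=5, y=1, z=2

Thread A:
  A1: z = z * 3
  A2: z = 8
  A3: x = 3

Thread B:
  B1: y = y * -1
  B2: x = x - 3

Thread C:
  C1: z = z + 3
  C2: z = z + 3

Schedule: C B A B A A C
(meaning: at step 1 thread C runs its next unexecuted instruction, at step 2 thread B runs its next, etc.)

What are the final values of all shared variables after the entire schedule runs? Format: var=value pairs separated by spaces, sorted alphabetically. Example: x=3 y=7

Answer: x=3 y=-1 z=11

Derivation:
Step 1: thread C executes C1 (z = z + 3). Shared: x=5 y=1 z=5. PCs: A@0 B@0 C@1
Step 2: thread B executes B1 (y = y * -1). Shared: x=5 y=-1 z=5. PCs: A@0 B@1 C@1
Step 3: thread A executes A1 (z = z * 3). Shared: x=5 y=-1 z=15. PCs: A@1 B@1 C@1
Step 4: thread B executes B2 (x = x - 3). Shared: x=2 y=-1 z=15. PCs: A@1 B@2 C@1
Step 5: thread A executes A2 (z = 8). Shared: x=2 y=-1 z=8. PCs: A@2 B@2 C@1
Step 6: thread A executes A3 (x = 3). Shared: x=3 y=-1 z=8. PCs: A@3 B@2 C@1
Step 7: thread C executes C2 (z = z + 3). Shared: x=3 y=-1 z=11. PCs: A@3 B@2 C@2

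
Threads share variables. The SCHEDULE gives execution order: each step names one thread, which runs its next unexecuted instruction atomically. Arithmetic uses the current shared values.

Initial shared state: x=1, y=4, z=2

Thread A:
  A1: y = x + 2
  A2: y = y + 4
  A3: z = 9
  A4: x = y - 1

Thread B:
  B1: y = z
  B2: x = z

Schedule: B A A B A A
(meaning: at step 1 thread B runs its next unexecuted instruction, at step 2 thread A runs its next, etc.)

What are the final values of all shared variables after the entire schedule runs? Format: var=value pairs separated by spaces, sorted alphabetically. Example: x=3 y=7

Step 1: thread B executes B1 (y = z). Shared: x=1 y=2 z=2. PCs: A@0 B@1
Step 2: thread A executes A1 (y = x + 2). Shared: x=1 y=3 z=2. PCs: A@1 B@1
Step 3: thread A executes A2 (y = y + 4). Shared: x=1 y=7 z=2. PCs: A@2 B@1
Step 4: thread B executes B2 (x = z). Shared: x=2 y=7 z=2. PCs: A@2 B@2
Step 5: thread A executes A3 (z = 9). Shared: x=2 y=7 z=9. PCs: A@3 B@2
Step 6: thread A executes A4 (x = y - 1). Shared: x=6 y=7 z=9. PCs: A@4 B@2

Answer: x=6 y=7 z=9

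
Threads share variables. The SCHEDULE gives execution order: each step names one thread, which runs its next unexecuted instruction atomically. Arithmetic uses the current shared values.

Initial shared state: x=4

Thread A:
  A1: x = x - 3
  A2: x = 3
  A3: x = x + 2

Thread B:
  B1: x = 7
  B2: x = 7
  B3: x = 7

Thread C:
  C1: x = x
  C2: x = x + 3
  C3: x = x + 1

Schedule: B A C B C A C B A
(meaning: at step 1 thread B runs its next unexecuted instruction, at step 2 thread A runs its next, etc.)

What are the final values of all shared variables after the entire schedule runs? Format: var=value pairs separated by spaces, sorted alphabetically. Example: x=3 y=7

Answer: x=9

Derivation:
Step 1: thread B executes B1 (x = 7). Shared: x=7. PCs: A@0 B@1 C@0
Step 2: thread A executes A1 (x = x - 3). Shared: x=4. PCs: A@1 B@1 C@0
Step 3: thread C executes C1 (x = x). Shared: x=4. PCs: A@1 B@1 C@1
Step 4: thread B executes B2 (x = 7). Shared: x=7. PCs: A@1 B@2 C@1
Step 5: thread C executes C2 (x = x + 3). Shared: x=10. PCs: A@1 B@2 C@2
Step 6: thread A executes A2 (x = 3). Shared: x=3. PCs: A@2 B@2 C@2
Step 7: thread C executes C3 (x = x + 1). Shared: x=4. PCs: A@2 B@2 C@3
Step 8: thread B executes B3 (x = 7). Shared: x=7. PCs: A@2 B@3 C@3
Step 9: thread A executes A3 (x = x + 2). Shared: x=9. PCs: A@3 B@3 C@3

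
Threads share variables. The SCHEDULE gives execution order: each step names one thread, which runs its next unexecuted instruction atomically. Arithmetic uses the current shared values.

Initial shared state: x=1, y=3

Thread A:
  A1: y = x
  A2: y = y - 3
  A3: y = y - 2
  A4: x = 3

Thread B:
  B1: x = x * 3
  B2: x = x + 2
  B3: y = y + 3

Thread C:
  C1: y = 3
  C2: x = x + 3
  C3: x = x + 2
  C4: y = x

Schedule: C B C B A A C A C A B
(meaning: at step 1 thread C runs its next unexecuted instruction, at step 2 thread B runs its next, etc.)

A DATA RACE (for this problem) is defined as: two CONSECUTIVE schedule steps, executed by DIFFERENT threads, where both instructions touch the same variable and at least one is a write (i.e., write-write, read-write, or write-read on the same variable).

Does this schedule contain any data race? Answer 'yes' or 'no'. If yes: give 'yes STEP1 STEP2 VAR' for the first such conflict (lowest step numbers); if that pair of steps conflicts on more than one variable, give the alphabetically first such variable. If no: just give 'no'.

Steps 1,2: C(r=-,w=y) vs B(r=x,w=x). No conflict.
Steps 2,3: B(x = x * 3) vs C(x = x + 3). RACE on x (W-W).
Steps 3,4: C(x = x + 3) vs B(x = x + 2). RACE on x (W-W).
Steps 4,5: B(x = x + 2) vs A(y = x). RACE on x (W-R).
Steps 5,6: same thread (A). No race.
Steps 6,7: A(r=y,w=y) vs C(r=x,w=x). No conflict.
Steps 7,8: C(r=x,w=x) vs A(r=y,w=y). No conflict.
Steps 8,9: A(y = y - 2) vs C(y = x). RACE on y (W-W).
Steps 9,10: C(y = x) vs A(x = 3). RACE on x (R-W).
Steps 10,11: A(r=-,w=x) vs B(r=y,w=y). No conflict.
First conflict at steps 2,3.

Answer: yes 2 3 x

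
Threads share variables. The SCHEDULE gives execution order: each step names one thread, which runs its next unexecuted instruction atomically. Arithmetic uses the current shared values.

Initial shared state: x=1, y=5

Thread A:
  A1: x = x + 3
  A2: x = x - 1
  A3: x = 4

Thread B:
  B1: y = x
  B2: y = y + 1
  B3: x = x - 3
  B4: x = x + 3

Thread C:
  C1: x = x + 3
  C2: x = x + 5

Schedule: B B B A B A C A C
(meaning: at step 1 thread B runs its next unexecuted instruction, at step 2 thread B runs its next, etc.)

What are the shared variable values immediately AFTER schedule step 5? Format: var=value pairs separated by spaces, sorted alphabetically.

Answer: x=4 y=2

Derivation:
Step 1: thread B executes B1 (y = x). Shared: x=1 y=1. PCs: A@0 B@1 C@0
Step 2: thread B executes B2 (y = y + 1). Shared: x=1 y=2. PCs: A@0 B@2 C@0
Step 3: thread B executes B3 (x = x - 3). Shared: x=-2 y=2. PCs: A@0 B@3 C@0
Step 4: thread A executes A1 (x = x + 3). Shared: x=1 y=2. PCs: A@1 B@3 C@0
Step 5: thread B executes B4 (x = x + 3). Shared: x=4 y=2. PCs: A@1 B@4 C@0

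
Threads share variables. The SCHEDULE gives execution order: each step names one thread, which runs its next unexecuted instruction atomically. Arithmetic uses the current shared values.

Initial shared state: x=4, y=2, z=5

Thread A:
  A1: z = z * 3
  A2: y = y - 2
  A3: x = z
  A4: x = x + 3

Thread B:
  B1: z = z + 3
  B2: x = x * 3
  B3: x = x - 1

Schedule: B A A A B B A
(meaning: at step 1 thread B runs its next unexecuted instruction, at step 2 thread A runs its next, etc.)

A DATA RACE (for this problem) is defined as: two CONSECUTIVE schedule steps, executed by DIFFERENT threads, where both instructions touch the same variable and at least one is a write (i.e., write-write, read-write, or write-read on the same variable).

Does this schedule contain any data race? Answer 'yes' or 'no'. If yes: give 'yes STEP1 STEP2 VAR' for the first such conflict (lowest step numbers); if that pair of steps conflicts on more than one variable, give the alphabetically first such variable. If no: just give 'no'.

Steps 1,2: B(z = z + 3) vs A(z = z * 3). RACE on z (W-W).
Steps 2,3: same thread (A). No race.
Steps 3,4: same thread (A). No race.
Steps 4,5: A(x = z) vs B(x = x * 3). RACE on x (W-W).
Steps 5,6: same thread (B). No race.
Steps 6,7: B(x = x - 1) vs A(x = x + 3). RACE on x (W-W).
First conflict at steps 1,2.

Answer: yes 1 2 z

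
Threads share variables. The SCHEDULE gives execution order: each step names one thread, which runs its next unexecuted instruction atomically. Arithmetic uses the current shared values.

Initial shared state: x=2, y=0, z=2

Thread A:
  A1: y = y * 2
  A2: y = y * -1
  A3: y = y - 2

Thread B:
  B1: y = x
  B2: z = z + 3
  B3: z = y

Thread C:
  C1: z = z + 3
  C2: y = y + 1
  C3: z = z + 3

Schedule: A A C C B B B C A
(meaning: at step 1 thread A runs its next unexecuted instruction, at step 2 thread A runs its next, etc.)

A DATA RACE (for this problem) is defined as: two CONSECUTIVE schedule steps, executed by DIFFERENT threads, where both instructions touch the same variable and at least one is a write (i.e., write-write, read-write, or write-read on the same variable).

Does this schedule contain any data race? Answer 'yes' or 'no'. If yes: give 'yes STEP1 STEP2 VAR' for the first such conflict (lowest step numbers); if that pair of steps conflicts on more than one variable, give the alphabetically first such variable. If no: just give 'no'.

Steps 1,2: same thread (A). No race.
Steps 2,3: A(r=y,w=y) vs C(r=z,w=z). No conflict.
Steps 3,4: same thread (C). No race.
Steps 4,5: C(y = y + 1) vs B(y = x). RACE on y (W-W).
Steps 5,6: same thread (B). No race.
Steps 6,7: same thread (B). No race.
Steps 7,8: B(z = y) vs C(z = z + 3). RACE on z (W-W).
Steps 8,9: C(r=z,w=z) vs A(r=y,w=y). No conflict.
First conflict at steps 4,5.

Answer: yes 4 5 y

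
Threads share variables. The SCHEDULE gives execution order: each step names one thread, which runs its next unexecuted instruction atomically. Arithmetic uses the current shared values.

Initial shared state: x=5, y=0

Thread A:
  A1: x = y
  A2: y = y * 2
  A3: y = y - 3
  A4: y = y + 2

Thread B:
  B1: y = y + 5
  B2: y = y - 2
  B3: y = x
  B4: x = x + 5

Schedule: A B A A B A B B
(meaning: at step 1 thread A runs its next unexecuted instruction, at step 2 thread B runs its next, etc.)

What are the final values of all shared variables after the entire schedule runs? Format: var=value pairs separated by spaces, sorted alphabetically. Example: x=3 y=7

Answer: x=5 y=0

Derivation:
Step 1: thread A executes A1 (x = y). Shared: x=0 y=0. PCs: A@1 B@0
Step 2: thread B executes B1 (y = y + 5). Shared: x=0 y=5. PCs: A@1 B@1
Step 3: thread A executes A2 (y = y * 2). Shared: x=0 y=10. PCs: A@2 B@1
Step 4: thread A executes A3 (y = y - 3). Shared: x=0 y=7. PCs: A@3 B@1
Step 5: thread B executes B2 (y = y - 2). Shared: x=0 y=5. PCs: A@3 B@2
Step 6: thread A executes A4 (y = y + 2). Shared: x=0 y=7. PCs: A@4 B@2
Step 7: thread B executes B3 (y = x). Shared: x=0 y=0. PCs: A@4 B@3
Step 8: thread B executes B4 (x = x + 5). Shared: x=5 y=0. PCs: A@4 B@4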